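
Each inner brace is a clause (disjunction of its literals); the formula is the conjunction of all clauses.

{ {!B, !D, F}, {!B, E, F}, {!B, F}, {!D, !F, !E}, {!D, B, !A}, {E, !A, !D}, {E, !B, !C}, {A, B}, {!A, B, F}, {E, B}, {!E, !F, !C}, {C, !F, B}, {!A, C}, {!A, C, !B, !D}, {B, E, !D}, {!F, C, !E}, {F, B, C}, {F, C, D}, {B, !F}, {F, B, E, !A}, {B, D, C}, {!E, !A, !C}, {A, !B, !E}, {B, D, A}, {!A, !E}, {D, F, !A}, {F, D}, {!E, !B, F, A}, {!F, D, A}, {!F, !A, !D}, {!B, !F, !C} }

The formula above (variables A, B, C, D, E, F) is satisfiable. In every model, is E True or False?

False

Suppose E = true.
(!A) alone gives A = false.
(B) alone gives B = true.
But (!B) is also a unit clause — contradiction.
So every satisfying assignment has E = False.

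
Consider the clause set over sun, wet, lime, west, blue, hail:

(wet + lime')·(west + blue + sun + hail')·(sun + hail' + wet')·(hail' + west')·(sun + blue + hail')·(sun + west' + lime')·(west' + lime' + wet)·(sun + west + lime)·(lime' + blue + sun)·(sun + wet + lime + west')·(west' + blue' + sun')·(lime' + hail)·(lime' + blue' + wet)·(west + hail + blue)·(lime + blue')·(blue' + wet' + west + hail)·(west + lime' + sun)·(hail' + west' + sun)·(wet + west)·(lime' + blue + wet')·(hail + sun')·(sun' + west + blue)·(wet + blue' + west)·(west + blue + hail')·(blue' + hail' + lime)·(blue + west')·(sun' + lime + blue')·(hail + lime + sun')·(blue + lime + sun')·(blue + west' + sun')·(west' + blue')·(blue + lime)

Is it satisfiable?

Case wet = 1:
Case sun = 1:
Unit clause (hail) forces hail = 1.
Unit clause (west') forces west = 0.
Unit clause (blue) forces blue = 1.
Unit clause (lime) forces lime = 1.
Every clause now holds.
A satisfying assignment: sun: 1; wet: 1; lime: 1; west: 0; blue: 1; hail: 1.

Yes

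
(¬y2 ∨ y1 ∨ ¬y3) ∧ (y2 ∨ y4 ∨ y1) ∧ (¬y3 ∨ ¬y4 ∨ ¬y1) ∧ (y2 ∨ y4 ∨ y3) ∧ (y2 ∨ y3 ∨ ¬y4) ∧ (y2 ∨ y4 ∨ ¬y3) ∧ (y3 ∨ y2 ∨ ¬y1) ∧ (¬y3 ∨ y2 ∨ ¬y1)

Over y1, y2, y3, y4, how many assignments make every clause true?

There are 2^4 = 16 truth assignments over (y1, y2, y3, y4).
Split on y4. With y4 = True, the clauses containing y4 are satisfied and ¬y4 drops from the rest; 3 of the 2^3 = 8 assignments to the other variables satisfy what remains.
With y4 = False, by the same count on the reduced clause set, 3 assignments work.
Total: 3 + 3 = 6.

6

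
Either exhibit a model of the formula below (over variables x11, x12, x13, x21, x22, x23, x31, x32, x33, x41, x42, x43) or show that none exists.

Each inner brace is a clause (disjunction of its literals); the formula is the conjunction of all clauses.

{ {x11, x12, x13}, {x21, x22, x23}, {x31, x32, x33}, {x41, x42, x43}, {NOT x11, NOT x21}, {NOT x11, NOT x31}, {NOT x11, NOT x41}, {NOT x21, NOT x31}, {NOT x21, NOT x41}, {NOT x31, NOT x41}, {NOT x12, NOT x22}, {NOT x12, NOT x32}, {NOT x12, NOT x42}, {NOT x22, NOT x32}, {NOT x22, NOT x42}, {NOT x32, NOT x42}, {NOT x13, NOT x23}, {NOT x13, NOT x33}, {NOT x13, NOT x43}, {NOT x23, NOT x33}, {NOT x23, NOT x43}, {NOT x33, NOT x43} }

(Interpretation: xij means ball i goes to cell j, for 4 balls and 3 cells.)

Branch on x11: set x11 = false.
Branch on x12: set x12 = true.
From the singleton clause (NOT x22), x22 = false.
From the singleton clause (NOT x32), x32 = false.
From the singleton clause (NOT x42), x42 = false.
Branch on x21: set x21 = true.
From the singleton clause (NOT x31), x31 = false.
From the singleton clause (x33), x33 = true.
From the singleton clause (NOT x41), x41 = false.
From the singleton clause (x43), x43 = true.
That conflicts with the unit clause (NOT x43).
So x21 must be the other value — set x21 = false.
From the singleton clause (x23), x23 = true.
From the singleton clause (NOT x13), x13 = false.
From the singleton clause (NOT x33), x33 = false.
From the singleton clause (x31), x31 = true.
From the singleton clause (NOT x41), x41 = false.
From the singleton clause (x43), x43 = true.
That conflicts with the unit clause (NOT x43).
Either choice for x21 ends in contradiction.
So x12 must be the other value — set x12 = false.
From the singleton clause (x13), x13 = true.
From the singleton clause (NOT x23), x23 = false.
From the singleton clause (NOT x33), x33 = false.
From the singleton clause (NOT x43), x43 = false.
Branch on x21: set x21 = true.
From the singleton clause (NOT x31), x31 = false.
From the singleton clause (x32), x32 = true.
From the singleton clause (NOT x41), x41 = false.
From the singleton clause (x42), x42 = true.
That conflicts with the unit clause (NOT x42).
So x21 must be the other value — set x21 = false.
From the singleton clause (x22), x22 = true.
From the singleton clause (NOT x32), x32 = false.
From the singleton clause (x31), x31 = true.
From the singleton clause (NOT x41), x41 = false.
From the singleton clause (x42), x42 = true.
That conflicts with the unit clause (NOT x42).
Either choice for x21 ends in contradiction.
Either choice for x12 ends in contradiction.
So x11 must be the other value — set x11 = true.
From the singleton clause (NOT x21), x21 = false.
From the singleton clause (NOT x31), x31 = false.
From the singleton clause (NOT x41), x41 = false.
Branch on x22: set x22 = true.
From the singleton clause (NOT x12), x12 = false.
From the singleton clause (NOT x32), x32 = false.
From the singleton clause (x33), x33 = true.
From the singleton clause (NOT x42), x42 = false.
From the singleton clause (x43), x43 = true.
That conflicts with the unit clause (NOT x43).
So x22 must be the other value — set x22 = false.
From the singleton clause (x23), x23 = true.
From the singleton clause (NOT x13), x13 = false.
From the singleton clause (NOT x33), x33 = false.
From the singleton clause (x32), x32 = true.
From the singleton clause (NOT x12), x12 = false.
From the singleton clause (NOT x42), x42 = false.
From the singleton clause (x43), x43 = true.
That conflicts with the unit clause (NOT x43).
Either choice for x22 ends in contradiction.
Either choice for x11 ends in contradiction.

UNSATISFIABLE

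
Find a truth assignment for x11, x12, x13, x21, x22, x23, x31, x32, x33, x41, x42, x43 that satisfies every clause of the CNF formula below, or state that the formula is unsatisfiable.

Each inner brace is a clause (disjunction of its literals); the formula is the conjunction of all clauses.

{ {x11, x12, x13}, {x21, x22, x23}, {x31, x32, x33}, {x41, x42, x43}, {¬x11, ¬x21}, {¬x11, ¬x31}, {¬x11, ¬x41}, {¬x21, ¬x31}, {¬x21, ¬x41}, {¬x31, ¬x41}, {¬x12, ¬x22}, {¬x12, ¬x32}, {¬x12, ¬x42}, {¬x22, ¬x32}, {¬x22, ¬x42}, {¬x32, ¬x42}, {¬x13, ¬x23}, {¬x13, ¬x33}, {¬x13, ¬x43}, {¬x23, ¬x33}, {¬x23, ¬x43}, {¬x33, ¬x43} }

UNSATISFIABLE

Suppose x11 = False.
Suppose x12 = True.
The clause (¬x22) is unit, so x22 = False.
The clause (¬x32) is unit, so x32 = False.
The clause (¬x42) is unit, so x42 = False.
Suppose x21 = True.
The clause (¬x31) is unit, so x31 = False.
The clause (x33) is unit, so x33 = True.
The clause (¬x41) is unit, so x41 = False.
The clause (x43) is unit, so x43 = True.
Now (¬x43) is unsatisfied and unit — conflict.
So x21 must be the other value — set x21 = False.
The clause (x23) is unit, so x23 = True.
The clause (¬x13) is unit, so x13 = False.
The clause (¬x33) is unit, so x33 = False.
The clause (x31) is unit, so x31 = True.
The clause (¬x41) is unit, so x41 = False.
The clause (x43) is unit, so x43 = True.
Now (¬x43) is unsatisfied and unit — conflict.
Both values of x21 lead to a conflict.
So x12 must be the other value — set x12 = False.
The clause (x13) is unit, so x13 = True.
The clause (¬x23) is unit, so x23 = False.
The clause (¬x33) is unit, so x33 = False.
The clause (¬x43) is unit, so x43 = False.
Suppose x21 = True.
The clause (¬x31) is unit, so x31 = False.
The clause (x32) is unit, so x32 = True.
The clause (¬x41) is unit, so x41 = False.
The clause (x42) is unit, so x42 = True.
Now (¬x42) is unsatisfied and unit — conflict.
So x21 must be the other value — set x21 = False.
The clause (x22) is unit, so x22 = True.
The clause (¬x32) is unit, so x32 = False.
The clause (x31) is unit, so x31 = True.
The clause (¬x41) is unit, so x41 = False.
The clause (x42) is unit, so x42 = True.
Now (¬x42) is unsatisfied and unit — conflict.
Both values of x21 lead to a conflict.
Both values of x12 lead to a conflict.
So x11 must be the other value — set x11 = True.
The clause (¬x21) is unit, so x21 = False.
The clause (¬x31) is unit, so x31 = False.
The clause (¬x41) is unit, so x41 = False.
Suppose x22 = True.
The clause (¬x12) is unit, so x12 = False.
The clause (¬x32) is unit, so x32 = False.
The clause (x33) is unit, so x33 = True.
The clause (¬x42) is unit, so x42 = False.
The clause (x43) is unit, so x43 = True.
Now (¬x43) is unsatisfied and unit — conflict.
So x22 must be the other value — set x22 = False.
The clause (x23) is unit, so x23 = True.
The clause (¬x13) is unit, so x13 = False.
The clause (¬x33) is unit, so x33 = False.
The clause (x32) is unit, so x32 = True.
The clause (¬x12) is unit, so x12 = False.
The clause (¬x42) is unit, so x42 = False.
The clause (x43) is unit, so x43 = True.
Now (¬x43) is unsatisfied and unit — conflict.
Both values of x22 lead to a conflict.
Both values of x11 lead to a conflict.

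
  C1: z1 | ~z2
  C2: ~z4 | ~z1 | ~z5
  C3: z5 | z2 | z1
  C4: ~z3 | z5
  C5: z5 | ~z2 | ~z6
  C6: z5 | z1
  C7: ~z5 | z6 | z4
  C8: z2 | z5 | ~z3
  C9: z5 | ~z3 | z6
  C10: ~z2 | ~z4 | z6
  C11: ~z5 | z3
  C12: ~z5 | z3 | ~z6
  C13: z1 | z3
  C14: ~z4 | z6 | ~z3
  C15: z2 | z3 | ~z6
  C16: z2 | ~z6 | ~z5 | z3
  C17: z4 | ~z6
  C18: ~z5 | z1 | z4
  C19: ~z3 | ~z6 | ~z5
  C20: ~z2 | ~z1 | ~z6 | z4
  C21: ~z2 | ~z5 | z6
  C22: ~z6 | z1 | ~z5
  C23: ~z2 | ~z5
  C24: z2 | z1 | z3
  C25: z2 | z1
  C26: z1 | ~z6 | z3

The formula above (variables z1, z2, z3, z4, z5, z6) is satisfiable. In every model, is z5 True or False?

Suppose z5 = 1.
From the singleton clause (z3), z3 = 1.
From the singleton clause (~z6), z6 = 0.
From the singleton clause (z4), z4 = 1.
That conflicts with the unit clause (~z4).
So every satisfying assignment has z5 = False.

False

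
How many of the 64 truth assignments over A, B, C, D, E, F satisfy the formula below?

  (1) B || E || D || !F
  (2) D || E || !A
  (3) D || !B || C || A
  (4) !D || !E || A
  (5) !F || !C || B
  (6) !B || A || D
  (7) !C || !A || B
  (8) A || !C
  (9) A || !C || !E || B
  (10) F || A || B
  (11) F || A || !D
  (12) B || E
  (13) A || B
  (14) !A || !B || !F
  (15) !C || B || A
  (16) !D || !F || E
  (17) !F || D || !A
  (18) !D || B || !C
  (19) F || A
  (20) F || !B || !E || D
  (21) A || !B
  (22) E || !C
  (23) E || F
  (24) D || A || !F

There are 2^6 = 64 truth assignments over (A, B, C, D, E, F).
Split on A. With A = true, the clauses containing A are satisfied and !A drops from the rest; 5 of the 2^5 = 32 assignments to the other variables satisfy what remains.
With A = false, by the same count on the reduced clause set, 0 assignments work.
(One model: A=T, B=F, C=F, D=F, E=T, F=F.)
Total: 5 + 0 = 5.

5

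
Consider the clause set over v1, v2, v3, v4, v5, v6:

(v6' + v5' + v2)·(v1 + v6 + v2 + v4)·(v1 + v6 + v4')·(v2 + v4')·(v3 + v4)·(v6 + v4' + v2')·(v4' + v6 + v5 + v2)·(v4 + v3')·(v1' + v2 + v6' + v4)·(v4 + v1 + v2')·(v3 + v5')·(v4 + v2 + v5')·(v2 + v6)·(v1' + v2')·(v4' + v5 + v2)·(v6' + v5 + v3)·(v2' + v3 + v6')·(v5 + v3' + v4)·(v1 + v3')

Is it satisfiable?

No

Branch on v2: set v2 = 1.
From the singleton clause (v1'), v1 = 0.
From the singleton clause (v4), v4 = 1.
From the singleton clause (v6), v6 = 1.
From the singleton clause (v3), v3 = 1.
But (v3') is also a unit clause — contradiction.
Undo v2 and try v2 = 0.
From the singleton clause (v4'), v4 = 0.
From the singleton clause (v3), v3 = 1.
But (v3') is also a unit clause — contradiction.
Either choice for v2 ends in contradiction.
No assignment satisfies every clause.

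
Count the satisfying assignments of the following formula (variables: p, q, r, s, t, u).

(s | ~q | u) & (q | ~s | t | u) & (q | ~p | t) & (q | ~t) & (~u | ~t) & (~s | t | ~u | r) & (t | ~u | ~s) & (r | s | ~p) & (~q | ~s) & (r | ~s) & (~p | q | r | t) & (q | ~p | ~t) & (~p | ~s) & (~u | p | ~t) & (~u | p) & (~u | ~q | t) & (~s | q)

2

There are 2^6 = 64 truth assignments over (p, q, r, s, t, u).
Split on s. With s = 1, the clauses containing s are satisfied and ~s drops from the rest; 0 of the 2^5 = 32 assignments to the other variables satisfy what remains.
With s = 0, by the same count on the reduced clause set, 2 assignments work.
Total: 0 + 2 = 2.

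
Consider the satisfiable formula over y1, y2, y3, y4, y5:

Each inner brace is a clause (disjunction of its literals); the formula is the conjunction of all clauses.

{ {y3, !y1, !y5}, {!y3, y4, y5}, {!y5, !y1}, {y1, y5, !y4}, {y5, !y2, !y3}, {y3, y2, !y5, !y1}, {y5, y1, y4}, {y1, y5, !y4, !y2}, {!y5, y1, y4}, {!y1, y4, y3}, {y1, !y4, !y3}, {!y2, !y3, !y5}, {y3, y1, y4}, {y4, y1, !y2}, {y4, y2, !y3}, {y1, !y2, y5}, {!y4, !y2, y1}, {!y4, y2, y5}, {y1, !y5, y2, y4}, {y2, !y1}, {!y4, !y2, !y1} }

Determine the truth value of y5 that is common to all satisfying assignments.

True

Suppose y5 = false.
Suppose y3 = false.
Suppose y1 = true.
From the singleton clause (y4), y4 = true.
From the singleton clause (y2), y2 = true.
Now (!y2) is unsatisfied and unit — conflict.
That branch fails; take y1 = false instead.
From the singleton clause (!y4), y4 = false.
Now (y4) is unsatisfied and unit — conflict.
Neither y1 = true nor y1 = false works.
That branch fails; take y3 = true instead.
From the singleton clause (y4), y4 = true.
From the singleton clause (y1), y1 = true.
From the singleton clause (!y2), y2 = false.
Now (y2) is unsatisfied and unit — conflict.
Neither y3 = true nor y3 = false works.
So every satisfying assignment has y5 = True.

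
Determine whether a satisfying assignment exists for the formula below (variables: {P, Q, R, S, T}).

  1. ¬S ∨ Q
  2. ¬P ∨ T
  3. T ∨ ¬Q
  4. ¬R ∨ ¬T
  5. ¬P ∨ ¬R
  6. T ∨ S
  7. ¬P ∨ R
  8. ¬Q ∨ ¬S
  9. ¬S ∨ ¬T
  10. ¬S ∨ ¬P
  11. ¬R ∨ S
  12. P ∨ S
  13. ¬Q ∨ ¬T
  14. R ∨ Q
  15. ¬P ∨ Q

Case S = False:
(T) alone gives T = True.
(¬R) alone gives R = False.
(¬P) alone gives P = False.
But (P) is also a unit clause — contradiction.
That branch fails; take S = True instead.
(Q) alone gives Q = True.
But (¬Q) is also a unit clause — contradiction.
Both values of S lead to a conflict.
No assignment satisfies every clause.

Unsatisfiable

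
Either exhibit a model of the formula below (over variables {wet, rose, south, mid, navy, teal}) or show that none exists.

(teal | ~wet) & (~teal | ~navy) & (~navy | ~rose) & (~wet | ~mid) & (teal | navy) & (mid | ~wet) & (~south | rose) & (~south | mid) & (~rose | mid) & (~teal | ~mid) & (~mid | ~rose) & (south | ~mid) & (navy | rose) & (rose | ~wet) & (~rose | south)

wet: 0, rose: 0, south: 0, mid: 0, navy: 1, teal: 0

Case teal = 0:
From the singleton clause (~wet), wet = 0.
From the singleton clause (navy), navy = 1.
From the singleton clause (~rose), rose = 0.
From the singleton clause (~south), south = 0.
From the singleton clause (~mid), mid = 0.
Every clause now holds.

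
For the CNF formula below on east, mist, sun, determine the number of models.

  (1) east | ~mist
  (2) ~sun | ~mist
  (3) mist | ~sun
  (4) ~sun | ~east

3

There are 2^3 = 8 truth assignments over (east, mist, sun).
Split on east. With east = 1, the clauses containing east are satisfied and ~east drops from the rest; 2 of the 2^2 = 4 assignments to the other variables satisfy what remains.
With east = 0, by the same count on the reduced clause set, 1 assignment works.
Total: 2 + 1 = 3.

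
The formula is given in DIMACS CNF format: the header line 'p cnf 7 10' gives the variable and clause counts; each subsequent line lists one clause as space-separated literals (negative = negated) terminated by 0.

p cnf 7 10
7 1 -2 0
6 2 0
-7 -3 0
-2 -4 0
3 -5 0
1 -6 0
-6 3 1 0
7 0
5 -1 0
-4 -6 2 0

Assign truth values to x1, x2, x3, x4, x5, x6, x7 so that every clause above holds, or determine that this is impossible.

x1 ↦ False, x2 ↦ True, x3 ↦ False, x4 ↦ False, x5 ↦ False, x6 ↦ False, x7 ↦ True

Unit clause (x7) forces x7 = True.
Unit clause (¬x3) forces x3 = False.
Unit clause (¬x5) forces x5 = False.
Unit clause (¬x1) forces x1 = False.
Unit clause (¬x6) forces x6 = False.
Unit clause (x2) forces x2 = True.
Unit clause (¬x4) forces x4 = False.
All clauses are satisfied.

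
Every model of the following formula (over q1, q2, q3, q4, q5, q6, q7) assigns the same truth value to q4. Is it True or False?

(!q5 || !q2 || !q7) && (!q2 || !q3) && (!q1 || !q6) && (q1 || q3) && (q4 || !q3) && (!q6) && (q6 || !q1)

True

Suppose q4 = false.
From the singleton clause (!q3), q3 = false.
From the singleton clause (q1), q1 = true.
From the singleton clause (!q6), q6 = false.
But (q6) is also a unit clause — contradiction.
So every satisfying assignment has q4 = True.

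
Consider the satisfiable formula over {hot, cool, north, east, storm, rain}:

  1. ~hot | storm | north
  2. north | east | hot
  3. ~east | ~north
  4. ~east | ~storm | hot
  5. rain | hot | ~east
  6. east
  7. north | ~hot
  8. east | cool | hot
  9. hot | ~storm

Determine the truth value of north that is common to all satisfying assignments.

False

Suppose north = 1.
(~east) alone gives east = 0.
But (east) is also a unit clause — contradiction.
So every satisfying assignment has north = False.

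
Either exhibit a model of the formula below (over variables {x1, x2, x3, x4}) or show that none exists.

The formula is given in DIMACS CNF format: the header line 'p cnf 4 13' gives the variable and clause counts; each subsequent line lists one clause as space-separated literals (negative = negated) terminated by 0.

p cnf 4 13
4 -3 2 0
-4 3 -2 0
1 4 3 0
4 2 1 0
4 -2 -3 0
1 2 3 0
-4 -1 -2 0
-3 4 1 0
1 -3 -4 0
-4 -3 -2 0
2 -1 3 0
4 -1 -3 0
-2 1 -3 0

x1: True,  x2: True,  x3: False,  x4: False

Suppose x4 = False.
Suppose x3 = False.
(x1) alone gives x1 = True.
(x2) alone gives x2 = True.
This assignment satisfies each clause.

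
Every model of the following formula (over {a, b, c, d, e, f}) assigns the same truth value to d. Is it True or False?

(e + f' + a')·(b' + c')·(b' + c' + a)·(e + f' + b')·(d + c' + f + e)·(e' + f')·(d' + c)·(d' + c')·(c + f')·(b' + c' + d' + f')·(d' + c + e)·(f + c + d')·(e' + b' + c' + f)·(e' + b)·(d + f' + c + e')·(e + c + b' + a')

False

Suppose d = 1.
From the singleton clause (c), c = 1.
But (c') is also a unit clause — contradiction.
So every satisfying assignment has d = False.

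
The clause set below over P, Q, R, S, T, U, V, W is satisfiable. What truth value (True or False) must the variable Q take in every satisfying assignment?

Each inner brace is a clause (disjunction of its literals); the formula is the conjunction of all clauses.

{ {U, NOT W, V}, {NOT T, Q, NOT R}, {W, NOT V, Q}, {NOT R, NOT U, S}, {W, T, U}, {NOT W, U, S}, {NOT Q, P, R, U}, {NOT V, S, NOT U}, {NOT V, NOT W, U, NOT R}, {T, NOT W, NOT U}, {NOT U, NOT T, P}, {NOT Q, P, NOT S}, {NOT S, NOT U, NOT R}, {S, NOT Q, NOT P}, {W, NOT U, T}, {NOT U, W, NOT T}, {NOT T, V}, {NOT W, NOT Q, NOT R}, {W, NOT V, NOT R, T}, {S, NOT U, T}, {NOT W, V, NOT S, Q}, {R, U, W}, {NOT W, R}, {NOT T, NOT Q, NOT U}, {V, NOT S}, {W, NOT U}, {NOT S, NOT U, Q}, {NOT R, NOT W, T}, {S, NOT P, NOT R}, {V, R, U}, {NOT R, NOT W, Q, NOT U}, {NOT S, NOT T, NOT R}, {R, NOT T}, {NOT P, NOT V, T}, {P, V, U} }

True

Suppose Q = false.
Branch on T: set T = false.
Branch on W: set W = true.
Unit clause (NOT U) forces U = false.
Unit clause (V) forces V = true.
Unit clause (S) forces S = true.
Unit clause (NOT R) forces R = false.
Now (R) is unsatisfied and unit — conflict.
Undo W and try W = false.
Unit clause (NOT V) forces V = false.
Unit clause (U) forces U = true.
Now (NOT U) is unsatisfied and unit — conflict.
Both values of W lead to a conflict.
Undo T and try T = true.
Unit clause (NOT R) forces R = false.
Now (R) is unsatisfied and unit — conflict.
Both values of T lead to a conflict.
So every satisfying assignment has Q = True.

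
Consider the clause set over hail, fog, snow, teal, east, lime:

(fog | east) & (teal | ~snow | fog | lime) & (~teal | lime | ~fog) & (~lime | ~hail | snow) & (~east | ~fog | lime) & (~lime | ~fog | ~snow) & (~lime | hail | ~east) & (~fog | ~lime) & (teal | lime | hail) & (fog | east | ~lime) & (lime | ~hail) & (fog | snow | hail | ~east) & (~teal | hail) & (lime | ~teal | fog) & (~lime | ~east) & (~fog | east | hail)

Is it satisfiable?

Branch on fog: set fog = 1.
(~lime) alone gives lime = 0.
(~teal) alone gives teal = 0.
(~east) alone gives east = 0.
(hail) alone gives hail = 1.
That conflicts with the unit clause (~hail).
That branch fails; take fog = 0 instead.
(east) alone gives east = 1.
(~lime) alone gives lime = 0.
(~hail) alone gives hail = 0.
(teal) alone gives teal = 1.
That conflicts with the unit clause (~teal).
Neither fog = 1 nor fog = 0 works.
No assignment satisfies every clause.

No, unsatisfiable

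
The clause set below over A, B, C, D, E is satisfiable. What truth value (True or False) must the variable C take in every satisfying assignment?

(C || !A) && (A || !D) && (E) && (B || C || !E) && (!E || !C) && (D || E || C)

False

Suppose C = true.
From the singleton clause (E), E = true.
That conflicts with the unit clause (!E).
So every satisfying assignment has C = False.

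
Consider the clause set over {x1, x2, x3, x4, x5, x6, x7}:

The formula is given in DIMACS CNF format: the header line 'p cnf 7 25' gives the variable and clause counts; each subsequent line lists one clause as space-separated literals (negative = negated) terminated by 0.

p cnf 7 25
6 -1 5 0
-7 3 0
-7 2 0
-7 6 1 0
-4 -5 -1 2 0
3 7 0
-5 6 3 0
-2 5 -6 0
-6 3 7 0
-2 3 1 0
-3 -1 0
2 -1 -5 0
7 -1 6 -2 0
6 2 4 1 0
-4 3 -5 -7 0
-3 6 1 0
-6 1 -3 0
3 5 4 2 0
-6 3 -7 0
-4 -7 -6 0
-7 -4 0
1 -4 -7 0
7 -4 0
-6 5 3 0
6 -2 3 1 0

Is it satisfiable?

No, unsatisfiable

Case x7 = False:
(x3) alone gives x3 = True.
(¬x1) alone gives x1 = False.
(x6) alone gives x6 = True.
But (¬x6) is also a unit clause — contradiction.
Backtrack on x7: now try x7 = True.
(x3) alone gives x3 = True.
(x2) alone gives x2 = True.
(¬x1) alone gives x1 = False.
(x6) alone gives x6 = True.
But (¬x6) is also a unit clause — contradiction.
Neither x7 = True nor x7 = False works.
No assignment satisfies every clause.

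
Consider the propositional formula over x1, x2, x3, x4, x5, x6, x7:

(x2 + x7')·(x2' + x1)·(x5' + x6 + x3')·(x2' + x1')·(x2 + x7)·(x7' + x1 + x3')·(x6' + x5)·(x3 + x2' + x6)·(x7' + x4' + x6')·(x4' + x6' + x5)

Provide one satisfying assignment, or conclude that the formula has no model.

Suppose x2 = 1.
(x1) alone gives x1 = 1.
That conflicts with the unit clause (x1').
So x2 must be the other value — set x2 = 0.
(x7') alone gives x7 = 0.
That conflicts with the unit clause (x7).
Both values of x2 lead to a conflict.

UNSATISFIABLE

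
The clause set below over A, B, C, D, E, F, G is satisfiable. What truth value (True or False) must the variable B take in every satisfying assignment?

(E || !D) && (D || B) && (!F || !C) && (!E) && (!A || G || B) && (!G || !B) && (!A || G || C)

Suppose B = false.
(D) alone gives D = true.
(E) alone gives E = true.
Now (!E) is unsatisfied and unit — conflict.
So every satisfying assignment has B = True.

True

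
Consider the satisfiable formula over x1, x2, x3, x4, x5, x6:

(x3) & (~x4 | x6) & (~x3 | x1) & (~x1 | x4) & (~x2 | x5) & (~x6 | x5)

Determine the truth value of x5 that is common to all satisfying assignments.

Suppose x5 = 0.
Unit clause (x3) forces x3 = 1.
Unit clause (x1) forces x1 = 1.
Unit clause (x4) forces x4 = 1.
Unit clause (x6) forces x6 = 1.
But (~x6) is also a unit clause — contradiction.
So every satisfying assignment has x5 = True.

True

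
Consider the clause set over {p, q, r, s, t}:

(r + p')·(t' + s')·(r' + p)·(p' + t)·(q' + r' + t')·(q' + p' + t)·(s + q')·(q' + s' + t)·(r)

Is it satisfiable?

Unit clause (r) forces r = 1.
Unit clause (p) forces p = 1.
Unit clause (t) forces t = 1.
Unit clause (s') forces s = 0.
Unit clause (q') forces q = 0.
All clauses are satisfied.
A satisfying assignment: p: 1; q: 0; r: 1; s: 0; t: 1.

Yes, satisfiable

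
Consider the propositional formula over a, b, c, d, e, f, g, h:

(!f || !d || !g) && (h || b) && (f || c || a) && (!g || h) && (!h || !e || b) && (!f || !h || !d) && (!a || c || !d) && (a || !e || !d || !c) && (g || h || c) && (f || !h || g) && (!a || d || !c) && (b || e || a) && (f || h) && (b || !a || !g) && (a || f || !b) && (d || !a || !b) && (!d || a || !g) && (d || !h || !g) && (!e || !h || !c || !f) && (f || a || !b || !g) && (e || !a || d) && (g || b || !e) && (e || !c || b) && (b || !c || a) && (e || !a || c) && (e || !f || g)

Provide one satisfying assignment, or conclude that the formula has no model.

a ↦ true,  b ↦ true,  c ↦ true,  d ↦ true,  e ↦ true,  f ↦ false,  g ↦ true,  h ↦ true

Case h = true:
Case e = true:
From the singleton clause (b), b = true.
Case f = false:
From the singleton clause (g), g = true.
From the singleton clause (a), a = true.
From the singleton clause (d), d = true.
From the singleton clause (c), c = true.
This assignment satisfies each clause.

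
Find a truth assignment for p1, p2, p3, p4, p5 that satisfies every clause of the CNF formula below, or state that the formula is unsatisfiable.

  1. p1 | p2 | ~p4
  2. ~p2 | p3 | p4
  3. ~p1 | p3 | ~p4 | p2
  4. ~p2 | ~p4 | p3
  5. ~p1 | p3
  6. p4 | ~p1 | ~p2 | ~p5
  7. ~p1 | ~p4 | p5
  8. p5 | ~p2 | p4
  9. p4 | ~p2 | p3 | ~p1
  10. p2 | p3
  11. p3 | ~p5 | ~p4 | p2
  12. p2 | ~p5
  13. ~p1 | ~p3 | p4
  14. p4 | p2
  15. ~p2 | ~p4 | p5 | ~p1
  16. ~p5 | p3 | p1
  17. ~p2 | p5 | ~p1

Case p1 = 0:
Case p2 = 1:
Case p3 = 1:
Case p5 = 1:
Every clause is now satisfied; p4 is unconstrained.

p1: 0,  p2: 1,  p3: 1,  p4: 0,  p5: 1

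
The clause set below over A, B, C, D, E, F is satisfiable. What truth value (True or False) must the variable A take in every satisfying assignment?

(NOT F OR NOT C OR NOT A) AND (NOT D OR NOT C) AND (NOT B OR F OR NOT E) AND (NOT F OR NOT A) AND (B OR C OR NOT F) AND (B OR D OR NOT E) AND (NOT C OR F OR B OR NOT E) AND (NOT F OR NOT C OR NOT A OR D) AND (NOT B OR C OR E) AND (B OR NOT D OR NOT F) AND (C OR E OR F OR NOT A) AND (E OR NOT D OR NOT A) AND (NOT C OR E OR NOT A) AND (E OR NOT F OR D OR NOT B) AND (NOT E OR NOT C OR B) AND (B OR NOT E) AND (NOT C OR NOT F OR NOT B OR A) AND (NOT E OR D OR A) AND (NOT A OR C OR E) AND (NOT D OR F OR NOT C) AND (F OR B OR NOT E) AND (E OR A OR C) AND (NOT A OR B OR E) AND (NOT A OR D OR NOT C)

False

Suppose A = true.
Unit clause (NOT F) forces F = false.
Suppose D = false.
Unit clause (NOT C) forces C = false.
Unit clause (E) forces E = true.
Unit clause (NOT B) forces B = false.
Now (B) is unsatisfied and unit — conflict.
That branch fails; take D = true instead.
Unit clause (NOT C) forces C = false.
Unit clause (E) forces E = true.
Unit clause (NOT B) forces B = false.
Now (B) is unsatisfied and unit — conflict.
Neither D = true nor D = false works.
So every satisfying assignment has A = False.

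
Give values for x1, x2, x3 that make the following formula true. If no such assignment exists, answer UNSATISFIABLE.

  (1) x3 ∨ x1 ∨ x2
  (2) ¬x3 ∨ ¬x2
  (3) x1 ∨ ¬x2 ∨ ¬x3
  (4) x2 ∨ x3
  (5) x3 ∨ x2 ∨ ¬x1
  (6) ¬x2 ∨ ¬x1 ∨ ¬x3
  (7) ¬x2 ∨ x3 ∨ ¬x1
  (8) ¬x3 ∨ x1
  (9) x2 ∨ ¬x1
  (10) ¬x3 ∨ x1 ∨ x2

Suppose x3 = False.
Unit clause (x2) forces x2 = True.
Unit clause (¬x1) forces x1 = False.
Every clause now holds.

x1: False; x2: True; x3: False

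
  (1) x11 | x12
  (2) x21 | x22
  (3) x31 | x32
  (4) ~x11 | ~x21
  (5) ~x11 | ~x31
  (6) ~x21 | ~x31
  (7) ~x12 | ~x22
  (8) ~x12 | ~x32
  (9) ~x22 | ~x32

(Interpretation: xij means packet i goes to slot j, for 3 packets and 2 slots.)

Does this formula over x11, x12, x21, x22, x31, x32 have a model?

No, unsatisfiable

Suppose x11 = 1.
The clause (~x21) is unit, so x21 = 0.
The clause (x22) is unit, so x22 = 1.
The clause (~x31) is unit, so x31 = 0.
The clause (x32) is unit, so x32 = 1.
But (~x32) is also a unit clause — contradiction.
Backtrack on x11: now try x11 = 0.
The clause (x12) is unit, so x12 = 1.
The clause (~x22) is unit, so x22 = 0.
The clause (x21) is unit, so x21 = 1.
The clause (~x31) is unit, so x31 = 0.
The clause (x32) is unit, so x32 = 1.
But (~x32) is also a unit clause — contradiction.
Either choice for x11 ends in contradiction.
No assignment satisfies every clause.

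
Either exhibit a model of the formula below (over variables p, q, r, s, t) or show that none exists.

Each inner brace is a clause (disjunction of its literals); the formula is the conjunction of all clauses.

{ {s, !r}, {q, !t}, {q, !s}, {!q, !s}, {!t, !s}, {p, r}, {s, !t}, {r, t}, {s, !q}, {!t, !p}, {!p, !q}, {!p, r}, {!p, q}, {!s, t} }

UNSATISFIABLE

Try s = true.
(q) alone gives q = true.
But (!q) is also a unit clause — contradiction.
Backtrack on s: now try s = false.
(!r) alone gives r = false.
(p) alone gives p = true.
But (!p) is also a unit clause — contradiction.
Both values of s lead to a conflict.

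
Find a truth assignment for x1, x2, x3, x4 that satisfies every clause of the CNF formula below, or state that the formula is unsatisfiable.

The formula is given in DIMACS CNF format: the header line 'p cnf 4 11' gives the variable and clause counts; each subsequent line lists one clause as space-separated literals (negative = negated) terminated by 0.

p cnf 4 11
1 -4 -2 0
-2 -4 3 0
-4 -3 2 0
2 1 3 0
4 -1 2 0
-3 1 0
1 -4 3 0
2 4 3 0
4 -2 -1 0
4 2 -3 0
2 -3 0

x1 ↦ True, x2 ↦ False, x3 ↦ False, x4 ↦ True

Try x3 = False.
Try x2 = False.
From the singleton clause (x1), x1 = True.
From the singleton clause (x4), x4 = True.
This assignment satisfies each clause.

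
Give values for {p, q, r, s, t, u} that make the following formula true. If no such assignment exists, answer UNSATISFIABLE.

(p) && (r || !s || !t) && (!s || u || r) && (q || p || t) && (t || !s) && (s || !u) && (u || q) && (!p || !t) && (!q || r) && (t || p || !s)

p: true; q: true; r: true; s: false; t: false; u: false

From the singleton clause (p), p = true.
From the singleton clause (!t), t = false.
From the singleton clause (!s), s = false.
From the singleton clause (!u), u = false.
From the singleton clause (q), q = true.
From the singleton clause (r), r = true.
All clauses are satisfied.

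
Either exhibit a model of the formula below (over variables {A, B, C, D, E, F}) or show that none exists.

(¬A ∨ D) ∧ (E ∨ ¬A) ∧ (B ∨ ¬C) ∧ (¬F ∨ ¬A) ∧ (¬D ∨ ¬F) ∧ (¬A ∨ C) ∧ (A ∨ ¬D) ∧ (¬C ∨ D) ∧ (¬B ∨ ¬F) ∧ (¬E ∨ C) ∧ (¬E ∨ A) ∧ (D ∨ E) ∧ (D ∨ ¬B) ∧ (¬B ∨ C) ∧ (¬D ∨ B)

A: True,  B: True,  C: True,  D: True,  E: True,  F: False

Suppose A = True.
Unit clause (D) forces D = True.
Unit clause (E) forces E = True.
Unit clause (¬F) forces F = False.
Unit clause (C) forces C = True.
Unit clause (B) forces B = True.
This assignment satisfies each clause.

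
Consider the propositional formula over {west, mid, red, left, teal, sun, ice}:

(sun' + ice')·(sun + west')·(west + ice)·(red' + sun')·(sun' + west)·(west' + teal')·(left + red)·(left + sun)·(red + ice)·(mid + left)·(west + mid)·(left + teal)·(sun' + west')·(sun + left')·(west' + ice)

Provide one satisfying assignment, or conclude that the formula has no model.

Try sun = 0.
From the singleton clause (west'), west = 0.
From the singleton clause (ice), ice = 1.
From the singleton clause (left), left = 1.
Now (left') is unsatisfied and unit — conflict.
Undo sun and try sun = 1.
From the singleton clause (ice'), ice = 0.
From the singleton clause (west), west = 1.
Now (west') is unsatisfied and unit — conflict.
Either choice for sun ends in contradiction.

UNSATISFIABLE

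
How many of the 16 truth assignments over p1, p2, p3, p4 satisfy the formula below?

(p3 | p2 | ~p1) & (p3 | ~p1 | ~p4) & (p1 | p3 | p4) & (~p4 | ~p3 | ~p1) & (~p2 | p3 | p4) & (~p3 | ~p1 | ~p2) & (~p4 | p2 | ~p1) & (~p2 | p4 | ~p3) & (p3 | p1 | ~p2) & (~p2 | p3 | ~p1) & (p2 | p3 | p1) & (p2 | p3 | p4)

There are 2^4 = 16 truth assignments over (p1, p2, p3, p4).
Check each against the 12 clauses (columns in the order p1, p2, p3, p4):
  F F F F  ✗ fails (p1 | p3 | p4)
  F F F T  ✗ fails (p2 | p3 | p1)
  F F T F  ✓ satisfies all
  F F T T  ✓ satisfies all
  F T F F  ✗ fails (p1 | p3 | p4)
  F T F T  ✗ fails (p3 | p1 | ~p2)
  F T T F  ✗ fails (~p2 | p4 | ~p3)
  F T T T  ✓ satisfies all
  T F F F  ✗ fails (p3 | p2 | ~p1)
  T F F T  ✗ fails (p3 | p2 | ~p1)
  T F T F  ✓ satisfies all
  T F T T  ✗ fails (~p4 | ~p3 | ~p1)
  T T F F  ✗ fails (~p2 | p3 | p4)
  T T F T  ✗ fails (p3 | ~p1 | ~p4)
  T T T F  ✗ fails (~p3 | ~p1 | ~p2)
  T T T T  ✗ fails (~p4 | ~p3 | ~p1)
4 of the 16 rows are models.

4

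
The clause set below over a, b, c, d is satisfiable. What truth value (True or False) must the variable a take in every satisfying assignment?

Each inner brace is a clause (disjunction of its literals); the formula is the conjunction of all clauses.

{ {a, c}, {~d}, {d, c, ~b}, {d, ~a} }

False

Suppose a = 1.
Unit clause (~d) forces d = 0.
That conflicts with the unit clause (d).
So every satisfying assignment has a = False.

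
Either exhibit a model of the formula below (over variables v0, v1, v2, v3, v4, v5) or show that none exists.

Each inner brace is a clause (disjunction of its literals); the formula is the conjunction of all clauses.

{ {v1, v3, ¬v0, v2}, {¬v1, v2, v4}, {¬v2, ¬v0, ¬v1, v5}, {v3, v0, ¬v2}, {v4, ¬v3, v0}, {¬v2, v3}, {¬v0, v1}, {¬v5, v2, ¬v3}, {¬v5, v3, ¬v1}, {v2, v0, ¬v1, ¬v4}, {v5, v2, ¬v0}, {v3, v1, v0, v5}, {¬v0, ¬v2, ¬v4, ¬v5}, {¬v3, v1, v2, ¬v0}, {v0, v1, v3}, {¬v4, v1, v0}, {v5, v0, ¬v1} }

Branch on v2: set v2 = True.
Unit clause (v3) forces v3 = True.
Branch on v4: set v4 = False.
Unit clause (v0) forces v0 = True.
Unit clause (v1) forces v1 = True.
Unit clause (v5) forces v5 = True.
This assignment satisfies each clause.

v0: True; v1: True; v2: True; v3: True; v4: False; v5: True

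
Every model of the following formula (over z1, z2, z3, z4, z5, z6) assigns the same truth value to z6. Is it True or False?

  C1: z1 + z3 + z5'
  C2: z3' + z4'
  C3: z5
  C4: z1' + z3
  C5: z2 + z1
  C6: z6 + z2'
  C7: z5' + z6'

False

Suppose z6 = 1.
The clause (z5) is unit, so z5 = 1.
That conflicts with the unit clause (z5').
So every satisfying assignment has z6 = False.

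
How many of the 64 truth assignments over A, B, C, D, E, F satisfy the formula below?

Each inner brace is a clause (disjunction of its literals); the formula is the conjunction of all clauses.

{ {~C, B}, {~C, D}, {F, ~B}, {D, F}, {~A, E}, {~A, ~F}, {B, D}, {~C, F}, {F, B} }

8

There are 2^6 = 64 truth assignments over (A, B, C, D, E, F).
Split on C. With C = 1, the clauses containing C are satisfied and ~C drops from the rest; 2 of the 2^5 = 32 assignments to the other variables satisfy what remains.
With C = 0, by the same count on the reduced clause set, 6 assignments work.
(One model: A=F, B=F, C=F, D=T, E=F, F=T.)
Total: 2 + 6 = 8.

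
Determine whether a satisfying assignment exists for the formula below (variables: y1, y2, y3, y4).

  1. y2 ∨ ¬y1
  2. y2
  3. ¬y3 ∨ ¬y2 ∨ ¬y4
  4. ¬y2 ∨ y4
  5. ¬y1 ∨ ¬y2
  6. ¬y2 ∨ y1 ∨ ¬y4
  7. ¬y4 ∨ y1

No

Unit clause (y2) forces y2 = True.
Unit clause (y4) forces y4 = True.
Unit clause (¬y3) forces y3 = False.
Unit clause (¬y1) forces y1 = False.
That conflicts with the unit clause (y1).
No assignment satisfies every clause.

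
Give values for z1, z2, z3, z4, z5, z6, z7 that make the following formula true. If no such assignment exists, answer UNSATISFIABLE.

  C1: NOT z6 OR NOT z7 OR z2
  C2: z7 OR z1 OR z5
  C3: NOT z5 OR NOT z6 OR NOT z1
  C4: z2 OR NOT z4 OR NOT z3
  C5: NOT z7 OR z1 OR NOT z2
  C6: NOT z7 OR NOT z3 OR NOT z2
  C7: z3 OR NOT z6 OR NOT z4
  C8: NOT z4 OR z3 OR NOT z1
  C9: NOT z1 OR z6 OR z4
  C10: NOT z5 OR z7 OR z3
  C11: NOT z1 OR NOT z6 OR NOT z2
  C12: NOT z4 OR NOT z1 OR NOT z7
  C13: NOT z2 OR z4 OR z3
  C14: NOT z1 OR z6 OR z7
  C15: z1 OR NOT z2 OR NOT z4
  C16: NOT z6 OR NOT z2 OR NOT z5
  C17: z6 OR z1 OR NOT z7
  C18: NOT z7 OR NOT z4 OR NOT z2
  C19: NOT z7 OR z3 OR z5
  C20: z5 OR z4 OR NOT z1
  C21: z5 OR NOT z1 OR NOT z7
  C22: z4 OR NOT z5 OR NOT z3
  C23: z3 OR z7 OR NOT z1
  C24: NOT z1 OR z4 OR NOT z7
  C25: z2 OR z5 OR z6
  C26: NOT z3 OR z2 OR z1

UNSATISFIABLE

Suppose z6 = false.
Suppose z1 = false.
Unit clause (NOT z7) forces z7 = false.
Unit clause (z5) forces z5 = true.
Unit clause (z3) forces z3 = true.
Unit clause (z4) forces z4 = true.
Unit clause (z2) forces z2 = true.
But (NOT z2) is also a unit clause — contradiction.
Undo z1 and try z1 = true.
Unit clause (z4) forces z4 = true.
Unit clause (z3) forces z3 = true.
Unit clause (z2) forces z2 = true.
Unit clause (NOT z7) forces z7 = false.
But (z7) is also a unit clause — contradiction.
Either choice for z1 ends in contradiction.
Undo z6 and try z6 = true.
Suppose z7 = false.
Suppose z1 = true.
Unit clause (NOT z5) forces z5 = false.
Unit clause (NOT z2) forces z2 = false.
Unit clause (z4) forces z4 = true.
Unit clause (NOT z3) forces z3 = false.
But (z3) is also a unit clause — contradiction.
Undo z1 and try z1 = false.
Unit clause (z5) forces z5 = true.
Unit clause (z3) forces z3 = true.
Unit clause (NOT z2) forces z2 = false.
But (z2) is also a unit clause — contradiction.
Either choice for z1 ends in contradiction.
Undo z7 and try z7 = true.
Unit clause (z2) forces z2 = true.
Unit clause (z1) forces z1 = true.
But (NOT z1) is also a unit clause — contradiction.
Either choice for z7 ends in contradiction.
Either choice for z6 ends in contradiction.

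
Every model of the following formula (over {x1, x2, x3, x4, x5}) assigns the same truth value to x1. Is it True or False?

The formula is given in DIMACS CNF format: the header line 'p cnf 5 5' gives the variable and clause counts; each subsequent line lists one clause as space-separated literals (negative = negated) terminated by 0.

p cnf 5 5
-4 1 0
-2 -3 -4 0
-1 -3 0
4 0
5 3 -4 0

True

Suppose x1 = False.
From the singleton clause (¬x4), x4 = False.
That conflicts with the unit clause (x4).
So every satisfying assignment has x1 = True.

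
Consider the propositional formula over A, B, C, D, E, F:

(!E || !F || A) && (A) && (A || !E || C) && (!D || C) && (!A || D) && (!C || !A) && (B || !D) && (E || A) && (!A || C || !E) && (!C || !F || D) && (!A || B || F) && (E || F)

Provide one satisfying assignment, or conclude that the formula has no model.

(A) alone gives A = true.
(D) alone gives D = true.
(C) alone gives C = true.
Now (!C) is unsatisfied and unit — conflict.

UNSATISFIABLE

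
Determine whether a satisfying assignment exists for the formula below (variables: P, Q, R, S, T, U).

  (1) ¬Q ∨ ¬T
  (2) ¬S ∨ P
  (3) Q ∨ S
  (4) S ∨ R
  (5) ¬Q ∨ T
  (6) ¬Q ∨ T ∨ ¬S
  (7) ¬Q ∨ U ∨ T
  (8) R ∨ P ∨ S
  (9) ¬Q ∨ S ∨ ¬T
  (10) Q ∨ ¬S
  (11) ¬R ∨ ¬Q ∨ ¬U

Try Q = False.
Unit clause (S) forces S = True.
But (¬S) is also a unit clause — contradiction.
So Q must be the other value — set Q = True.
Unit clause (¬T) forces T = False.
But (T) is also a unit clause — contradiction.
Either choice for Q ends in contradiction.
No assignment satisfies every clause.

No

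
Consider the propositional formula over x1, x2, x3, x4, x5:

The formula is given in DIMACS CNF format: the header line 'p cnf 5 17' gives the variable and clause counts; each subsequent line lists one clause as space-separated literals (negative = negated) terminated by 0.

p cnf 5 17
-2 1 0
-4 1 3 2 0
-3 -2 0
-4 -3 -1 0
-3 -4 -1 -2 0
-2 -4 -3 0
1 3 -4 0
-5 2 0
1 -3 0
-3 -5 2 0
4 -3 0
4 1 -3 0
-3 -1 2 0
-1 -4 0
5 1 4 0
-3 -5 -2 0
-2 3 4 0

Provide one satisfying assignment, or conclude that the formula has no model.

Branch on x2: set x2 = False.
The clause (¬x5) is unit, so x5 = False.
Branch on x1: set x1 = True.
The clause (¬x3) is unit, so x3 = False.
The clause (¬x4) is unit, so x4 = False.
All clauses are satisfied.

x1: True,  x2: False,  x3: False,  x4: False,  x5: False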